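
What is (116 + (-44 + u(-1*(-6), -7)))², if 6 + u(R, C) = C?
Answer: 3481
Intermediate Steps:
u(R, C) = -6 + C
(116 + (-44 + u(-1*(-6), -7)))² = (116 + (-44 + (-6 - 7)))² = (116 + (-44 - 13))² = (116 - 57)² = 59² = 3481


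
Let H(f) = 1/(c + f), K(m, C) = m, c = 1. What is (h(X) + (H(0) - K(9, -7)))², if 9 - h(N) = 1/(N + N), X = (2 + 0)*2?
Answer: 49/64 ≈ 0.76563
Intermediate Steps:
X = 4 (X = 2*2 = 4)
H(f) = 1/(1 + f)
h(N) = 9 - 1/(2*N) (h(N) = 9 - 1/(N + N) = 9 - 1/(2*N))
(h(X) + (H(0) - K(9, -7)))² = ((9 - ½/4) + (1/(1 + 0) - 1*9))² = ((9 - ½*¼) + (1/1 - 9))² = ((9 - ⅛) + (1 - 9))² = (71/8 - 8)² = (7/8)² = 49/64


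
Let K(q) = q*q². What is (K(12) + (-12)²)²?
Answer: 3504384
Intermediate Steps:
K(q) = q³
(K(12) + (-12)²)² = (12³ + (-12)²)² = (1728 + 144)² = 1872² = 3504384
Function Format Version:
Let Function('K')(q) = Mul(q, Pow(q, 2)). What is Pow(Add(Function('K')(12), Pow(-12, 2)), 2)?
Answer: 3504384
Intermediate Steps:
Function('K')(q) = Pow(q, 3)
Pow(Add(Function('K')(12), Pow(-12, 2)), 2) = Pow(Add(Pow(12, 3), Pow(-12, 2)), 2) = Pow(Add(1728, 144), 2) = Pow(1872, 2) = 3504384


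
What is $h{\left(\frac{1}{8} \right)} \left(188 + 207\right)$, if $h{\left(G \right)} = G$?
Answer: $\frac{395}{8} \approx 49.375$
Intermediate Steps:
$h{\left(\frac{1}{8} \right)} \left(188 + 207\right) = \frac{188 + 207}{8} = \frac{1}{8} \cdot 395 = \frac{395}{8}$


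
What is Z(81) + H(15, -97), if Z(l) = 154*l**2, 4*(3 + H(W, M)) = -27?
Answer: 4041537/4 ≈ 1.0104e+6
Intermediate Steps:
H(W, M) = -39/4 (H(W, M) = -3 + (1/4)*(-27) = -3 - 27/4 = -39/4)
Z(81) + H(15, -97) = 154*81**2 - 39/4 = 154*6561 - 39/4 = 1010394 - 39/4 = 4041537/4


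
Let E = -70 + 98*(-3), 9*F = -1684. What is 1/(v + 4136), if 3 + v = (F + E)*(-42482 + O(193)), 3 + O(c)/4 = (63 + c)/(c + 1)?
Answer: 97/2271753541 ≈ 4.2698e-8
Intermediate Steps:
F = -1684/9 (F = (1/9)*(-1684) = -1684/9 ≈ -187.11)
O(c) = -12 + 4*(63 + c)/(1 + c) (O(c) = -12 + 4*((63 + c)/(c + 1)) = -12 + 4*((63 + c)/(1 + c)) = -12 + 4*(63 + c)/(1 + c))
E = -364 (E = -70 - 294 = -364)
v = 2271352349/97 (v = -3 + (-1684/9 - 364)*(-42482 + 8*(30 - 1*193)/(1 + 193)) = -3 - 4960*(-42482 + 8*(30 - 193)/194)/9 = -3 - 4960*(-42482 + 8*(1/194)*(-163))/9 = -3 - 4960*(-42482 - 652/97)/9 = -3 - 4960/9*(-4121406/97) = -3 + 2271352640/97 = 2271352349/97 ≈ 2.3416e+7)
1/(v + 4136) = 1/(2271352349/97 + 4136) = 1/(2271753541/97) = 97/2271753541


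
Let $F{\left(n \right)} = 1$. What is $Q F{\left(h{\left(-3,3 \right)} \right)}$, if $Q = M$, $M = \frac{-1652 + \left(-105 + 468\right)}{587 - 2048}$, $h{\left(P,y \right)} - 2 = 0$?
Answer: $\frac{1289}{1461} \approx 0.88227$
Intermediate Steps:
$h{\left(P,y \right)} = 2$ ($h{\left(P,y \right)} = 2 + 0 = 2$)
$M = \frac{1289}{1461}$ ($M = \frac{-1652 + 363}{-1461} = \left(-1289\right) \left(- \frac{1}{1461}\right) = \frac{1289}{1461} \approx 0.88227$)
$Q = \frac{1289}{1461} \approx 0.88227$
$Q F{\left(h{\left(-3,3 \right)} \right)} = \frac{1289}{1461} \cdot 1 = \frac{1289}{1461}$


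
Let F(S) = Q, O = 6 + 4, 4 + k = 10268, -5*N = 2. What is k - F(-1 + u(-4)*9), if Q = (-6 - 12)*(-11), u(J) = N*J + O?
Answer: 10066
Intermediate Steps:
N = -⅖ (N = -⅕*2 = -⅖ ≈ -0.40000)
k = 10264 (k = -4 + 10268 = 10264)
O = 10
u(J) = 10 - 2*J/5 (u(J) = -2*J/5 + 10 = 10 - 2*J/5)
Q = 198 (Q = -18*(-11) = 198)
F(S) = 198
k - F(-1 + u(-4)*9) = 10264 - 1*198 = 10264 - 198 = 10066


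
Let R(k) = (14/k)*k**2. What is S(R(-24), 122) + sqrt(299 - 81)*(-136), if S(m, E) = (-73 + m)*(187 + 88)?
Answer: -112475 - 136*sqrt(218) ≈ -1.1448e+5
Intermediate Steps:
R(k) = 14*k
S(m, E) = -20075 + 275*m (S(m, E) = (-73 + m)*275 = -20075 + 275*m)
S(R(-24), 122) + sqrt(299 - 81)*(-136) = (-20075 + 275*(14*(-24))) + sqrt(299 - 81)*(-136) = (-20075 + 275*(-336)) + sqrt(218)*(-136) = (-20075 - 92400) - 136*sqrt(218) = -112475 - 136*sqrt(218)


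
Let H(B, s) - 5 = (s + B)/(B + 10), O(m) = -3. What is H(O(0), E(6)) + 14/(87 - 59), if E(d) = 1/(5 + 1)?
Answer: 107/21 ≈ 5.0952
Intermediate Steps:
E(d) = ⅙ (E(d) = 1/6 = ⅙)
H(B, s) = 5 + (B + s)/(10 + B) (H(B, s) = 5 + (s + B)/(B + 10) = 5 + (B + s)/(10 + B))
H(O(0), E(6)) + 14/(87 - 59) = (50 + ⅙ + 6*(-3))/(10 - 3) + 14/(87 - 59) = (50 + ⅙ - 18)/7 + 14/28 = (⅐)*(193/6) + (1/28)*14 = 193/42 + ½ = 107/21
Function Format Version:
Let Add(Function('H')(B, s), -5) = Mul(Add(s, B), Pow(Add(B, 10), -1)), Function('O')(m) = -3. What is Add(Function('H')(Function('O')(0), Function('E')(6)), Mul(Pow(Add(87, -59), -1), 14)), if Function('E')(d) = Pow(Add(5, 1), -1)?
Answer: Rational(107, 21) ≈ 5.0952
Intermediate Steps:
Function('E')(d) = Rational(1, 6) (Function('E')(d) = Pow(6, -1) = Rational(1, 6))
Function('H')(B, s) = Add(5, Mul(Pow(Add(10, B), -1), Add(B, s))) (Function('H')(B, s) = Add(5, Mul(Add(s, B), Pow(Add(B, 10), -1))) = Add(5, Mul(Add(B, s), Pow(Add(10, B), -1))) = Add(5, Mul(Pow(Add(10, B), -1), Add(B, s))))
Add(Function('H')(Function('O')(0), Function('E')(6)), Mul(Pow(Add(87, -59), -1), 14)) = Add(Mul(Pow(Add(10, -3), -1), Add(50, Rational(1, 6), Mul(6, -3))), Mul(Pow(Add(87, -59), -1), 14)) = Add(Mul(Pow(7, -1), Add(50, Rational(1, 6), -18)), Mul(Pow(28, -1), 14)) = Add(Mul(Rational(1, 7), Rational(193, 6)), Mul(Rational(1, 28), 14)) = Add(Rational(193, 42), Rational(1, 2)) = Rational(107, 21)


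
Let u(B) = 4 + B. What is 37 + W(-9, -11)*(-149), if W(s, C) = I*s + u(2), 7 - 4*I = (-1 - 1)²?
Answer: 595/4 ≈ 148.75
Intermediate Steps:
I = ¾ (I = 7/4 - (-1 - 1)²/4 = 7/4 - ¼*(-2)² = 7/4 - ¼*4 = 7/4 - 1 = ¾ ≈ 0.75000)
W(s, C) = 6 + 3*s/4 (W(s, C) = 3*s/4 + (4 + 2) = 3*s/4 + 6 = 6 + 3*s/4)
37 + W(-9, -11)*(-149) = 37 + (6 + (¾)*(-9))*(-149) = 37 + (6 - 27/4)*(-149) = 37 - ¾*(-149) = 37 + 447/4 = 595/4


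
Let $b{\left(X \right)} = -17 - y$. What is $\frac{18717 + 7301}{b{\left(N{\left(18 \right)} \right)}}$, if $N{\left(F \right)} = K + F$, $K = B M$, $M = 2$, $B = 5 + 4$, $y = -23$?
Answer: $\frac{13009}{3} \approx 4336.3$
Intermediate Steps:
$B = 9$
$K = 18$ ($K = 9 \cdot 2 = 18$)
$N{\left(F \right)} = 18 + F$
$b{\left(X \right)} = 6$ ($b{\left(X \right)} = -17 - -23 = -17 + 23 = 6$)
$\frac{18717 + 7301}{b{\left(N{\left(18 \right)} \right)}} = \frac{18717 + 7301}{6} = 26018 \cdot \frac{1}{6} = \frac{13009}{3}$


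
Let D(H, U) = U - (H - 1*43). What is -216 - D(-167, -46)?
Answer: -380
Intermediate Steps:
D(H, U) = 43 + U - H (D(H, U) = U - (H - 43) = U - (-43 + H) = U + (43 - H) = 43 + U - H)
-216 - D(-167, -46) = -216 - (43 - 46 - 1*(-167)) = -216 - (43 - 46 + 167) = -216 - 1*164 = -216 - 164 = -380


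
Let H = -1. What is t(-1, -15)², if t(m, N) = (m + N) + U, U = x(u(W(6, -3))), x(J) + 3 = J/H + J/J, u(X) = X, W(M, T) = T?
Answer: 225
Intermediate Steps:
x(J) = -2 - J (x(J) = -3 + (J/(-1) + J/J) = -3 + (J*(-1) + 1) = -3 + (-J + 1) = -3 + (1 - J) = -2 - J)
U = 1 (U = -2 - 1*(-3) = -2 + 3 = 1)
t(m, N) = 1 + N + m (t(m, N) = (m + N) + 1 = (N + m) + 1 = 1 + N + m)
t(-1, -15)² = (1 - 15 - 1)² = (-15)² = 225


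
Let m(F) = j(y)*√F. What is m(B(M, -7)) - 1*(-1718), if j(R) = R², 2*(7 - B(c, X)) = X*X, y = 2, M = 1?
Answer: 1718 + 2*I*√70 ≈ 1718.0 + 16.733*I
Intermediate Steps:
B(c, X) = 7 - X²/2 (B(c, X) = 7 - X*X/2 = 7 - X²/2)
m(F) = 4*√F (m(F) = 2²*√F = 4*√F)
m(B(M, -7)) - 1*(-1718) = 4*√(7 - ½*(-7)²) - 1*(-1718) = 4*√(7 - ½*49) + 1718 = 4*√(7 - 49/2) + 1718 = 4*√(-35/2) + 1718 = 4*(I*√70/2) + 1718 = 2*I*√70 + 1718 = 1718 + 2*I*√70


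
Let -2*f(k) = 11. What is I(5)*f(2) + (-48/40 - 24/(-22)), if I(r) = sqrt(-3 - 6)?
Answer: -6/55 - 33*I/2 ≈ -0.10909 - 16.5*I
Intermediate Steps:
f(k) = -11/2 (f(k) = -1/2*11 = -11/2)
I(r) = 3*I (I(r) = sqrt(-9) = 3*I)
I(5)*f(2) + (-48/40 - 24/(-22)) = (3*I)*(-11/2) + (-48/40 - 24/(-22)) = -33*I/2 + (-48*1/40 - 24*(-1/22)) = -33*I/2 + (-6/5 + 12/11) = -33*I/2 - 6/55 = -6/55 - 33*I/2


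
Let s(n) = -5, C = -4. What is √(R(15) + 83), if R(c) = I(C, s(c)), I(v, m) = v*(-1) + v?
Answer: √83 ≈ 9.1104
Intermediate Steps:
I(v, m) = 0 (I(v, m) = -v + v = 0)
R(c) = 0
√(R(15) + 83) = √(0 + 83) = √83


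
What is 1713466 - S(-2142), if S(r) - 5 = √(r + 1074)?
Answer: 1713461 - 2*I*√267 ≈ 1.7135e+6 - 32.68*I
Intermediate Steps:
S(r) = 5 + √(1074 + r) (S(r) = 5 + √(r + 1074) = 5 + √(1074 + r))
1713466 - S(-2142) = 1713466 - (5 + √(1074 - 2142)) = 1713466 - (5 + √(-1068)) = 1713466 - (5 + 2*I*√267) = 1713466 + (-5 - 2*I*√267) = 1713461 - 2*I*√267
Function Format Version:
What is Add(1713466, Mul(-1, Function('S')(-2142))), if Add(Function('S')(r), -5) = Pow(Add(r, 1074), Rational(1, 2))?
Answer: Add(1713461, Mul(-2, I, Pow(267, Rational(1, 2)))) ≈ Add(1.7135e+6, Mul(-32.680, I))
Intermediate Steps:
Function('S')(r) = Add(5, Pow(Add(1074, r), Rational(1, 2))) (Function('S')(r) = Add(5, Pow(Add(r, 1074), Rational(1, 2))) = Add(5, Pow(Add(1074, r), Rational(1, 2))))
Add(1713466, Mul(-1, Function('S')(-2142))) = Add(1713466, Mul(-1, Add(5, Pow(Add(1074, -2142), Rational(1, 2))))) = Add(1713466, Mul(-1, Add(5, Pow(-1068, Rational(1, 2))))) = Add(1713466, Mul(-1, Add(5, Mul(2, I, Pow(267, Rational(1, 2)))))) = Add(1713466, Add(-5, Mul(-2, I, Pow(267, Rational(1, 2))))) = Add(1713461, Mul(-2, I, Pow(267, Rational(1, 2))))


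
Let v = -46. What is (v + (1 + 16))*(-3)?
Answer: 87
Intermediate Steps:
(v + (1 + 16))*(-3) = (-46 + (1 + 16))*(-3) = (-46 + 17)*(-3) = -29*(-3) = 87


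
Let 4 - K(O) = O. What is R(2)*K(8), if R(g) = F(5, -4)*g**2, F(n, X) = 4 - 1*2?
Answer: -32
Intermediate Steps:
K(O) = 4 - O
F(n, X) = 2 (F(n, X) = 4 - 2 = 2)
R(g) = 2*g**2
R(2)*K(8) = (2*2**2)*(4 - 1*8) = (2*4)*(4 - 8) = 8*(-4) = -32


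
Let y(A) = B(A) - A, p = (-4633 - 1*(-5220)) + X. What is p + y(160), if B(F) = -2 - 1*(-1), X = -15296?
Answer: -14870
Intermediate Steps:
B(F) = -1 (B(F) = -2 + 1 = -1)
p = -14709 (p = (-4633 - 1*(-5220)) - 15296 = (-4633 + 5220) - 15296 = 587 - 15296 = -14709)
y(A) = -1 - A
p + y(160) = -14709 + (-1 - 1*160) = -14709 + (-1 - 160) = -14709 - 161 = -14870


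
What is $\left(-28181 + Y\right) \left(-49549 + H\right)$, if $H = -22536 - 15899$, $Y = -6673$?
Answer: $3066594336$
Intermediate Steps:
$H = -38435$
$\left(-28181 + Y\right) \left(-49549 + H\right) = \left(-28181 - 6673\right) \left(-49549 - 38435\right) = \left(-34854\right) \left(-87984\right) = 3066594336$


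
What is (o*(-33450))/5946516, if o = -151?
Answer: 841825/991086 ≈ 0.84940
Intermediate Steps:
(o*(-33450))/5946516 = -151*(-33450)/5946516 = 5050950*(1/5946516) = 841825/991086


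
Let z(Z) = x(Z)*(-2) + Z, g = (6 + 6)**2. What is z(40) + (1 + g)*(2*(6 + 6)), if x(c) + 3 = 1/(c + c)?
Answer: 141039/40 ≈ 3526.0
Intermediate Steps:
x(c) = -3 + 1/(2*c) (x(c) = -3 + 1/(c + c) = -3 + 1/(2*c))
g = 144 (g = 12**2 = 144)
z(Z) = 6 + Z - 1/Z (z(Z) = (-3 + 1/(2*Z))*(-2) + Z = (6 - 1/Z) + Z = 6 + Z - 1/Z)
z(40) + (1 + g)*(2*(6 + 6)) = (6 + 40 - 1/40) + (1 + 144)*(2*(6 + 6)) = (6 + 40 - 1*1/40) + 145*(2*12) = (6 + 40 - 1/40) + 145*24 = 1839/40 + 3480 = 141039/40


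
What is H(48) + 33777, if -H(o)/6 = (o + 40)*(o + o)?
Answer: -16911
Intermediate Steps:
H(o) = -12*o*(40 + o) (H(o) = -6*(o + 40)*(o + o) = -6*(40 + o)*2*o = -12*o*(40 + o))
H(48) + 33777 = -12*48*(40 + 48) + 33777 = -12*48*88 + 33777 = -50688 + 33777 = -16911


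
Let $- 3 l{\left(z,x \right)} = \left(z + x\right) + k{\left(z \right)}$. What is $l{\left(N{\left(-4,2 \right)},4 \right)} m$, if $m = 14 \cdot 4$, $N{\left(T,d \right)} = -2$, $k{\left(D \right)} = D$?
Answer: $0$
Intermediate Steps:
$l{\left(z,x \right)} = - \frac{2 z}{3} - \frac{x}{3}$ ($l{\left(z,x \right)} = - \frac{\left(z + x\right) + z}{3} = - \frac{\left(x + z\right) + z}{3} = - \frac{x + 2 z}{3} = - \frac{2 z}{3} - \frac{x}{3}$)
$m = 56$
$l{\left(N{\left(-4,2 \right)},4 \right)} m = \left(\left(- \frac{2}{3}\right) \left(-2\right) - \frac{4}{3}\right) 56 = \left(\frac{4}{3} - \frac{4}{3}\right) 56 = 0 \cdot 56 = 0$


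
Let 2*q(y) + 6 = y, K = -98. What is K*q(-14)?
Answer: 980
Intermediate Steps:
q(y) = -3 + y/2
K*q(-14) = -98*(-3 + (½)*(-14)) = -98*(-3 - 7) = -98*(-10) = 980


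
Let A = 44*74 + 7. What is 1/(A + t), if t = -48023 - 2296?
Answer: -1/47056 ≈ -2.1251e-5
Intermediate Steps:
t = -50319
A = 3263 (A = 3256 + 7 = 3263)
1/(A + t) = 1/(3263 - 50319) = 1/(-47056) = -1/47056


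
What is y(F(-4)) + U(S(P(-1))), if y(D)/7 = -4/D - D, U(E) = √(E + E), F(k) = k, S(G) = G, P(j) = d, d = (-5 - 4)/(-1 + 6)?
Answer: 35 + 3*I*√10/5 ≈ 35.0 + 1.8974*I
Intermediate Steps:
d = -9/5 ≈ -1.8000
P(j) = -9/5
U(E) = √2*√E (U(E) = √(2*E) = √2*√E)
y(D) = -28/D - 7*D (y(D) = 7*(-4/D - D) = 7*(-D - 4/D) = -28/D - 7*D)
y(F(-4)) + U(S(P(-1))) = (-28/(-4) - 7*(-4)) + √2*√(-9/5) = (-28*(-¼) + 28) + √2*(3*I*√5/5) = (7 + 28) + 3*I*√10/5 = 35 + 3*I*√10/5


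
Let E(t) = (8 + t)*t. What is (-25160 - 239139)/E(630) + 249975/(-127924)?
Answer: -2397948871/918174510 ≈ -2.6116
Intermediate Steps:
E(t) = t*(8 + t)
(-25160 - 239139)/E(630) + 249975/(-127924) = (-25160 - 239139)/((630*(8 + 630))) + 249975/(-127924) = -264299/(630*638) + 249975*(-1/127924) = -264299/401940 - 249975/127924 = -264299*1/401940 - 249975/127924 = -37757/57420 - 249975/127924 = -2397948871/918174510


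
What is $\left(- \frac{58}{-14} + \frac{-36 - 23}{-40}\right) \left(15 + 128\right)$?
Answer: $\frac{224939}{280} \approx 803.35$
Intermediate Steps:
$\left(- \frac{58}{-14} + \frac{-36 - 23}{-40}\right) \left(15 + 128\right) = \left(\left(-58\right) \left(- \frac{1}{14}\right) - - \frac{59}{40}\right) 143 = \left(\frac{29}{7} + \frac{59}{40}\right) 143 = \frac{1573}{280} \cdot 143 = \frac{224939}{280}$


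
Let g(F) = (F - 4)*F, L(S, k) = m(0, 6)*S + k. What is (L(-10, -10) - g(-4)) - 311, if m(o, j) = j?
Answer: -413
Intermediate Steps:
L(S, k) = k + 6*S (L(S, k) = 6*S + k = k + 6*S)
g(F) = F*(-4 + F) (g(F) = (-4 + F)*F = F*(-4 + F))
(L(-10, -10) - g(-4)) - 311 = ((-10 + 6*(-10)) - (-4)*(-4 - 4)) - 311 = ((-10 - 60) - (-4)*(-8)) - 311 = (-70 - 1*32) - 311 = (-70 - 32) - 311 = -102 - 311 = -413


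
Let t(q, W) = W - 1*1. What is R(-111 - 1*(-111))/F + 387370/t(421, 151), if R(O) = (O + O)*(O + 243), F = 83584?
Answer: 38737/15 ≈ 2582.5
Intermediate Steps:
t(q, W) = -1 + W (t(q, W) = W - 1 = -1 + W)
R(O) = 2*O*(243 + O) (R(O) = (2*O)*(243 + O) = 2*O*(243 + O))
R(-111 - 1*(-111))/F + 387370/t(421, 151) = (2*(-111 - 1*(-111))*(243 + (-111 - 1*(-111))))/83584 + 387370/(-1 + 151) = (2*(-111 + 111)*(243 + (-111 + 111)))*(1/83584) + 387370/150 = (2*0*(243 + 0))*(1/83584) + 387370*(1/150) = (2*0*243)*(1/83584) + 38737/15 = 0*(1/83584) + 38737/15 = 0 + 38737/15 = 38737/15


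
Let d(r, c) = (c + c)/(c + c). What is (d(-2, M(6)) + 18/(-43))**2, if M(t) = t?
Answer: 625/1849 ≈ 0.33802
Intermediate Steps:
d(r, c) = 1 (d(r, c) = (2*c)/((2*c)) = (2*c)*(1/(2*c)) = 1)
(d(-2, M(6)) + 18/(-43))**2 = (1 + 18/(-43))**2 = (1 + 18*(-1/43))**2 = (1 - 18/43)**2 = (25/43)**2 = 625/1849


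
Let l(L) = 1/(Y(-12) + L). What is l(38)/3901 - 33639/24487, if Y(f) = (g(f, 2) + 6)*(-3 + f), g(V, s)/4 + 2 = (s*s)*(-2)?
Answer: -1530035755/1113766708 ≈ -1.3737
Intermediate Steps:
g(V, s) = -8 - 8*s² (g(V, s) = -8 + 4*((s*s)*(-2)) = -8 + 4*(s²*(-2)) = -8 + 4*(-2*s²) = -8 - 8*s²)
Y(f) = 102 - 34*f (Y(f) = ((-8 - 8*2²) + 6)*(-3 + f) = ((-8 - 8*4) + 6)*(-3 + f) = ((-8 - 32) + 6)*(-3 + f) = (-40 + 6)*(-3 + f) = -34*(-3 + f) = 102 - 34*f)
l(L) = 1/(510 + L) (l(L) = 1/((102 - 34*(-12)) + L) = 1/((102 + 408) + L) = 1/(510 + L))
l(38)/3901 - 33639/24487 = 1/((510 + 38)*3901) - 33639/24487 = (1/3901)/548 - 33639*1/24487 = (1/548)*(1/3901) - 33639/24487 = 1/2137748 - 33639/24487 = -1530035755/1113766708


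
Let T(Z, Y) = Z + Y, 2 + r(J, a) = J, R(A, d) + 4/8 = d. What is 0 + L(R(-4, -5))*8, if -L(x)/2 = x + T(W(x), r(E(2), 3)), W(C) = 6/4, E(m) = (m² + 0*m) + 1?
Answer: 16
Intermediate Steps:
E(m) = 1 + m² (E(m) = (m² + 0) + 1 = m² + 1 = 1 + m²)
R(A, d) = -½ + d
r(J, a) = -2 + J
W(C) = 3/2 (W(C) = 6*(¼) = 3/2)
T(Z, Y) = Y + Z
L(x) = -9 - 2*x (L(x) = -2*(x + ((-2 + (1 + 2²)) + 3/2)) = -2*(x + ((-2 + (1 + 4)) + 3/2)) = -2*(x + ((-2 + 5) + 3/2)) = -2*(x + (3 + 3/2)) = -2*(x + 9/2) = -2*(9/2 + x) = -9 - 2*x)
0 + L(R(-4, -5))*8 = 0 + (-9 - 2*(-½ - 5))*8 = 0 + (-9 - 2*(-11/2))*8 = 0 + (-9 + 11)*8 = 0 + 2*8 = 0 + 16 = 16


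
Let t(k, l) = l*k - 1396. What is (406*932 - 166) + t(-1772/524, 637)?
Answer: 49082539/131 ≈ 3.7468e+5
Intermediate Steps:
t(k, l) = -1396 + k*l (t(k, l) = k*l - 1396 = -1396 + k*l)
(406*932 - 166) + t(-1772/524, 637) = (406*932 - 166) + (-1396 - 1772/524*637) = (378392 - 166) + (-1396 - 1772*1/524*637) = 378226 + (-1396 - 443/131*637) = 378226 + (-1396 - 282191/131) = 378226 - 465067/131 = 49082539/131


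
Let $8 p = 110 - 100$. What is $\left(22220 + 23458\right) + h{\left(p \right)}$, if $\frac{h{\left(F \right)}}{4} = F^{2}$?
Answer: $\frac{182737}{4} \approx 45684.0$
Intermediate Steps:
$p = \frac{5}{4}$ ($p = \frac{110 - 100}{8} = \frac{1}{8} \cdot 10 = \frac{5}{4} \approx 1.25$)
$h{\left(F \right)} = 4 F^{2}$
$\left(22220 + 23458\right) + h{\left(p \right)} = \left(22220 + 23458\right) + 4 \left(\frac{5}{4}\right)^{2} = 45678 + 4 \cdot \frac{25}{16} = 45678 + \frac{25}{4} = \frac{182737}{4}$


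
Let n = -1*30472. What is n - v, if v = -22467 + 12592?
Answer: -20597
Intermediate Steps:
v = -9875
n = -30472
n - v = -30472 - 1*(-9875) = -30472 + 9875 = -20597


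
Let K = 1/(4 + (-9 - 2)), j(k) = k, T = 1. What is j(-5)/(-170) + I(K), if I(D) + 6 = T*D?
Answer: -1455/238 ≈ -6.1134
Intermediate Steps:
K = -1/7 (K = 1/(4 - 11) = 1/(-7) = -1/7 ≈ -0.14286)
I(D) = -6 + D (I(D) = -6 + 1*D = -6 + D)
j(-5)/(-170) + I(K) = -5/(-170) + (-6 - 1/7) = -5*(-1/170) - 43/7 = 1/34 - 43/7 = -1455/238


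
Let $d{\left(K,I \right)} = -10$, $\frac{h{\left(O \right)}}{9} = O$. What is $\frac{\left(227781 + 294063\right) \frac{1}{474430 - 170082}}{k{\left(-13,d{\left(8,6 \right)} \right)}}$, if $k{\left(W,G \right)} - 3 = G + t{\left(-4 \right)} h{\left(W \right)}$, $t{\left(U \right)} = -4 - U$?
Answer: $- \frac{130461}{532609} \approx -0.24495$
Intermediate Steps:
$h{\left(O \right)} = 9 O$
$k{\left(W,G \right)} = 3 + G$ ($k{\left(W,G \right)} = 3 + \left(G + \left(-4 - -4\right) 9 W\right) = 3 + \left(G + \left(-4 + 4\right) 9 W\right) = 3 + \left(G + 0 \cdot 9 W\right) = 3 + \left(G + 0\right) = 3 + G$)
$\frac{\left(227781 + 294063\right) \frac{1}{474430 - 170082}}{k{\left(-13,d{\left(8,6 \right)} \right)}} = \frac{\left(227781 + 294063\right) \frac{1}{474430 - 170082}}{3 - 10} = \frac{521844 \cdot \frac{1}{304348}}{-7} = 521844 \cdot \frac{1}{304348} \left(- \frac{1}{7}\right) = \frac{130461}{76087} \left(- \frac{1}{7}\right) = - \frac{130461}{532609}$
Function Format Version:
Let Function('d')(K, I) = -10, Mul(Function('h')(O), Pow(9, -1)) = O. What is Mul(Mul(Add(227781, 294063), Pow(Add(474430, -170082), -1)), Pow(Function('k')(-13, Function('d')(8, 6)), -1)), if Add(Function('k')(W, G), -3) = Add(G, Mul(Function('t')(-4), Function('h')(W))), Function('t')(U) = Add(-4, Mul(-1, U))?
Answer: Rational(-130461, 532609) ≈ -0.24495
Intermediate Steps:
Function('h')(O) = Mul(9, O)
Function('k')(W, G) = Add(3, G) (Function('k')(W, G) = Add(3, Add(G, Mul(Add(-4, Mul(-1, -4)), Mul(9, W)))) = Add(3, Add(G, Mul(Add(-4, 4), Mul(9, W)))) = Add(3, Add(G, Mul(0, Mul(9, W)))) = Add(3, Add(G, 0)) = Add(3, G))
Mul(Mul(Add(227781, 294063), Pow(Add(474430, -170082), -1)), Pow(Function('k')(-13, Function('d')(8, 6)), -1)) = Mul(Mul(Add(227781, 294063), Pow(Add(474430, -170082), -1)), Pow(Add(3, -10), -1)) = Mul(Mul(521844, Pow(304348, -1)), Pow(-7, -1)) = Mul(Mul(521844, Rational(1, 304348)), Rational(-1, 7)) = Mul(Rational(130461, 76087), Rational(-1, 7)) = Rational(-130461, 532609)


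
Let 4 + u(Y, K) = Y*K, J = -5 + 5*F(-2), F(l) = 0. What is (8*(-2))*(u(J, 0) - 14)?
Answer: 288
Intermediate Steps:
J = -5 (J = -5 + 5*0 = -5 + 0 = -5)
u(Y, K) = -4 + K*Y (u(Y, K) = -4 + Y*K = -4 + K*Y)
(8*(-2))*(u(J, 0) - 14) = (8*(-2))*((-4 + 0*(-5)) - 14) = -16*((-4 + 0) - 14) = -16*(-4 - 14) = -16*(-18) = 288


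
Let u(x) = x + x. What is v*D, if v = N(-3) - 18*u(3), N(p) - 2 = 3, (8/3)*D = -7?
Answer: 2163/8 ≈ 270.38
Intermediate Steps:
D = -21/8 (D = (3/8)*(-7) = -21/8 ≈ -2.6250)
u(x) = 2*x
N(p) = 5 (N(p) = 2 + 3 = 5)
v = -103 (v = 5 - 36*3 = 5 - 18*6 = 5 - 108 = -103)
v*D = -103*(-21/8) = 2163/8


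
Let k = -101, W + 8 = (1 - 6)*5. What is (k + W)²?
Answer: 17956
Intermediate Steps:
W = -33 (W = -8 + (1 - 6)*5 = -8 - 5*5 = -8 - 25 = -33)
(k + W)² = (-101 - 33)² = (-134)² = 17956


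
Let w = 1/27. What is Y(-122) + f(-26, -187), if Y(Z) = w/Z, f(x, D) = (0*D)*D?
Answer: -1/3294 ≈ -0.00030358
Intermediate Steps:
w = 1/27 ≈ 0.037037
f(x, D) = 0 (f(x, D) = 0*D = 0)
Y(Z) = 1/(27*Z)
Y(-122) + f(-26, -187) = (1/27)/(-122) + 0 = (1/27)*(-1/122) + 0 = -1/3294 + 0 = -1/3294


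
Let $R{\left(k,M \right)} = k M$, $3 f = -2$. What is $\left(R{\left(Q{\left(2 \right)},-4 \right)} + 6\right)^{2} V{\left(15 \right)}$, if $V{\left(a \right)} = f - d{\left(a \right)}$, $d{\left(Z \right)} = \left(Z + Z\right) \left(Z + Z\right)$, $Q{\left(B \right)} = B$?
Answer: $- \frac{10808}{3} \approx -3602.7$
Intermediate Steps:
$f = - \frac{2}{3}$ ($f = \frac{1}{3} \left(-2\right) = - \frac{2}{3} \approx -0.66667$)
$d{\left(Z \right)} = 4 Z^{2}$ ($d{\left(Z \right)} = 2 Z 2 Z = 4 Z^{2}$)
$V{\left(a \right)} = - \frac{2}{3} - 4 a^{2}$
$R{\left(k,M \right)} = M k$
$\left(R{\left(Q{\left(2 \right)},-4 \right)} + 6\right)^{2} V{\left(15 \right)} = \left(\left(-4\right) 2 + 6\right)^{2} \left(- \frac{2}{3} - 4 \cdot 15^{2}\right) = \left(-8 + 6\right)^{2} \left(- \frac{2}{3} - 900\right) = \left(-2\right)^{2} \left(- \frac{2}{3} - 900\right) = 4 \left(- \frac{2702}{3}\right) = - \frac{10808}{3}$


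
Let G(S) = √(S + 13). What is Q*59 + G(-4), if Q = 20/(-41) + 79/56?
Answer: 131909/2296 ≈ 57.452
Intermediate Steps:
G(S) = √(13 + S)
Q = 2119/2296 (Q = 20*(-1/41) + 79*(1/56) = -20/41 + 79/56 = 2119/2296 ≈ 0.92291)
Q*59 + G(-4) = (2119/2296)*59 + √(13 - 4) = 125021/2296 + √9 = 125021/2296 + 3 = 131909/2296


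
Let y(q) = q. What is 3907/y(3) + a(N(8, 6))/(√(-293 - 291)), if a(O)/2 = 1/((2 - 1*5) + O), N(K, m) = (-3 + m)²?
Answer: 3907/3 - I*√146/876 ≈ 1302.3 - 0.013793*I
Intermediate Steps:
a(O) = 2/(-3 + O) (a(O) = 2/((2 - 1*5) + O) = 2/((2 - 5) + O) = 2/(-3 + O))
3907/y(3) + a(N(8, 6))/(√(-293 - 291)) = 3907/3 + (2/(-3 + (-3 + 6)²))/(√(-293 - 291)) = 3907*(⅓) + (2/(-3 + 3²))/(√(-584)) = 3907/3 + (2/(-3 + 9))/((2*I*√146)) = 3907/3 + (2/6)*(-I*√146/292) = 3907/3 + (2*(⅙))*(-I*√146/292) = 3907/3 + (-I*√146/292)/3 = 3907/3 - I*√146/876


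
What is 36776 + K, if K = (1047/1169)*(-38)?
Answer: 42951358/1169 ≈ 36742.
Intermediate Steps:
K = -39786/1169 (K = (1047*(1/1169))*(-38) = (1047/1169)*(-38) = -39786/1169 ≈ -34.034)
36776 + K = 36776 - 39786/1169 = 42951358/1169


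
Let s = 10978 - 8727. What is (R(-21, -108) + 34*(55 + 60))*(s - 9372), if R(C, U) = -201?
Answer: -26411789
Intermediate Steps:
s = 2251
(R(-21, -108) + 34*(55 + 60))*(s - 9372) = (-201 + 34*(55 + 60))*(2251 - 9372) = (-201 + 34*115)*(-7121) = (-201 + 3910)*(-7121) = 3709*(-7121) = -26411789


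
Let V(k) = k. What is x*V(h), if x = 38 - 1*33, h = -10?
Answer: -50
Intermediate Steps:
x = 5 (x = 38 - 33 = 5)
x*V(h) = 5*(-10) = -50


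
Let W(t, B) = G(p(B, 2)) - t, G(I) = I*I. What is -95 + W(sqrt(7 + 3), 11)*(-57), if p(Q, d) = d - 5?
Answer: -608 + 57*sqrt(10) ≈ -427.75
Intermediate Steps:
p(Q, d) = -5 + d
G(I) = I**2
W(t, B) = 9 - t (W(t, B) = (-5 + 2)**2 - t = (-3)**2 - t = 9 - t)
-95 + W(sqrt(7 + 3), 11)*(-57) = -95 + (9 - sqrt(7 + 3))*(-57) = -95 + (9 - sqrt(10))*(-57) = -95 + (-513 + 57*sqrt(10)) = -608 + 57*sqrt(10)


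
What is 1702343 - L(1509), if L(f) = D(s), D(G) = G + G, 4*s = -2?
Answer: 1702344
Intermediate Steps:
s = -½ (s = (¼)*(-2) = -½ ≈ -0.50000)
D(G) = 2*G
L(f) = -1 (L(f) = 2*(-½) = -1)
1702343 - L(1509) = 1702343 - 1*(-1) = 1702343 + 1 = 1702344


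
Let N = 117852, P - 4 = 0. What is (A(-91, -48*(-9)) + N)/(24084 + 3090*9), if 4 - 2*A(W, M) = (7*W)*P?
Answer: 59564/25947 ≈ 2.2956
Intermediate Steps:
P = 4 (P = 4 + 0 = 4)
A(W, M) = 2 - 14*W (A(W, M) = 2 - 7*W*4/2 = 2 - 14*W)
(A(-91, -48*(-9)) + N)/(24084 + 3090*9) = ((2 - 14*(-91)) + 117852)/(24084 + 3090*9) = ((2 + 1274) + 117852)/(24084 + 27810) = (1276 + 117852)/51894 = 119128*(1/51894) = 59564/25947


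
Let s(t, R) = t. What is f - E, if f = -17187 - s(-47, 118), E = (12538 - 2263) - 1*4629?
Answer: -22786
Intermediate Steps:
E = 5646 (E = 10275 - 4629 = 5646)
f = -17140 (f = -17187 - 1*(-47) = -17187 + 47 = -17140)
f - E = -17140 - 1*5646 = -17140 - 5646 = -22786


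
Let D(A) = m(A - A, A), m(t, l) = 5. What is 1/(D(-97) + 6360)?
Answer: 1/6365 ≈ 0.00015711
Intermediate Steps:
D(A) = 5
1/(D(-97) + 6360) = 1/(5 + 6360) = 1/6365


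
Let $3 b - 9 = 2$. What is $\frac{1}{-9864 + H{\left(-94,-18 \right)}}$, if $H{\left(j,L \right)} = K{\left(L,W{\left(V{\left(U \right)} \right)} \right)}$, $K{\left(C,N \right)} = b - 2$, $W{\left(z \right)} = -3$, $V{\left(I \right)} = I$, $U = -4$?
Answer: $- \frac{3}{29587} \approx -0.0001014$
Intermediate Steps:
$b = \frac{11}{3}$ ($b = 3 + \frac{1}{3} \cdot 2 = 3 + \frac{2}{3} = \frac{11}{3} \approx 3.6667$)
$K{\left(C,N \right)} = \frac{5}{3}$ ($K{\left(C,N \right)} = \frac{11}{3} - 2 = \frac{5}{3}$)
$H{\left(j,L \right)} = \frac{5}{3}$
$\frac{1}{-9864 + H{\left(-94,-18 \right)}} = \frac{1}{-9864 + \frac{5}{3}} = \frac{1}{- \frac{29587}{3}} = - \frac{3}{29587}$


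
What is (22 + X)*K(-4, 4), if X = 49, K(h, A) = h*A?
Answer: -1136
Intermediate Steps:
K(h, A) = A*h
(22 + X)*K(-4, 4) = (22 + 49)*(4*(-4)) = 71*(-16) = -1136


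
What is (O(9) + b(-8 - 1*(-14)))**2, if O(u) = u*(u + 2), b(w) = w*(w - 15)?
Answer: 2025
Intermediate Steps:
b(w) = w*(-15 + w)
O(u) = u*(2 + u)
(O(9) + b(-8 - 1*(-14)))**2 = (9*(2 + 9) + (-8 - 1*(-14))*(-15 + (-8 - 1*(-14))))**2 = (9*11 + (-8 + 14)*(-15 + (-8 + 14)))**2 = (99 + 6*(-15 + 6))**2 = (99 + 6*(-9))**2 = (99 - 54)**2 = 45**2 = 2025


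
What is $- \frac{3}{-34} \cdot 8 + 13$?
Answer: $\frac{233}{17} \approx 13.706$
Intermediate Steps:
$- \frac{3}{-34} \cdot 8 + 13 = \left(-3\right) \left(- \frac{1}{34}\right) 8 + 13 = \frac{3}{34} \cdot 8 + 13 = \frac{12}{17} + 13 = \frac{233}{17}$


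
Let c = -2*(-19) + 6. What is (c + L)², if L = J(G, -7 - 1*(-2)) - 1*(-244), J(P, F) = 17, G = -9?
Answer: 93025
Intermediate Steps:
c = 44 (c = 38 + 6 = 44)
L = 261 (L = 17 - 1*(-244) = 17 + 244 = 261)
(c + L)² = (44 + 261)² = 305² = 93025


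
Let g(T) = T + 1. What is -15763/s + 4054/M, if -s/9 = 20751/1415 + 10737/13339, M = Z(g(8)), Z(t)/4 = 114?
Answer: 1524202501484/12482591481 ≈ 122.11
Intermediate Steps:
g(T) = 1 + T
Z(t) = 456 (Z(t) = 4*114 = 456)
M = 456
s = -2627913996/18874685 (s = -9*(20751/1415 + 10737/13339) = -9*291990444/18874685 = -2627913996/18874685 ≈ -139.23)
-15763/s + 4054/M = -15763/(-2627913996/18874685) + 4054/456 = -15763*(-18874685/2627913996) + 4054*(1/456) = 297521659655/2627913996 + 2027/228 = 1524202501484/12482591481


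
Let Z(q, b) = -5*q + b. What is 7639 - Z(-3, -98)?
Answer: 7722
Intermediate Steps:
Z(q, b) = b - 5*q
7639 - Z(-3, -98) = 7639 - (-98 - 5*(-3)) = 7639 - (-98 + 15) = 7639 - 1*(-83) = 7639 + 83 = 7722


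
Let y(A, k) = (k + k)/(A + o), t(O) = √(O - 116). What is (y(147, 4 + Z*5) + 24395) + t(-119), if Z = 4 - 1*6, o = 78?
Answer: 1829621/75 + I*√235 ≈ 24395.0 + 15.33*I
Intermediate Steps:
t(O) = √(-116 + O)
Z = -2 (Z = 4 - 6 = -2)
y(A, k) = 2*k/(78 + A) (y(A, k) = (k + k)/(A + 78) = (2*k)/(78 + A) = 2*k/(78 + A))
(y(147, 4 + Z*5) + 24395) + t(-119) = (2*(4 - 2*5)/(78 + 147) + 24395) + √(-116 - 119) = (2*(4 - 10)/225 + 24395) + √(-235) = (2*(-6)*(1/225) + 24395) + I*√235 = (-4/75 + 24395) + I*√235 = 1829621/75 + I*√235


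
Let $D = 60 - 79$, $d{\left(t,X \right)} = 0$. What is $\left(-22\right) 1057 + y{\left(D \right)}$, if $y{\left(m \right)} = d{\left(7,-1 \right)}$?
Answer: $-23254$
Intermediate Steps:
$D = -19$ ($D = 60 - 79 = -19$)
$y{\left(m \right)} = 0$
$\left(-22\right) 1057 + y{\left(D \right)} = \left(-22\right) 1057 + 0 = -23254 + 0 = -23254$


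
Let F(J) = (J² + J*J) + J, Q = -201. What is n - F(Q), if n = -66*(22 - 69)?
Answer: -77499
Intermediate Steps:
F(J) = J + 2*J² (F(J) = (J² + J²) + J = 2*J² + J = J + 2*J²)
n = 3102 (n = -66*(-47) = 3102)
n - F(Q) = 3102 - (-201)*(1 + 2*(-201)) = 3102 - (-201)*(1 - 402) = 3102 - (-201)*(-401) = 3102 - 1*80601 = 3102 - 80601 = -77499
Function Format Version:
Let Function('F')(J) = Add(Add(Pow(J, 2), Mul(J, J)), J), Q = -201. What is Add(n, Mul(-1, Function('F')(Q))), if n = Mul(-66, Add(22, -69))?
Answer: -77499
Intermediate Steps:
Function('F')(J) = Add(J, Mul(2, Pow(J, 2))) (Function('F')(J) = Add(Add(Pow(J, 2), Pow(J, 2)), J) = Add(Mul(2, Pow(J, 2)), J) = Add(J, Mul(2, Pow(J, 2))))
n = 3102 (n = Mul(-66, -47) = 3102)
Add(n, Mul(-1, Function('F')(Q))) = Add(3102, Mul(-1, Mul(-201, Add(1, Mul(2, -201))))) = Add(3102, Mul(-1, Mul(-201, Add(1, -402)))) = Add(3102, Mul(-1, Mul(-201, -401))) = Add(3102, Mul(-1, 80601)) = Add(3102, -80601) = -77499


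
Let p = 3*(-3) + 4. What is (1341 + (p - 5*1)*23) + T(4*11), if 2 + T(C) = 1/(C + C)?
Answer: 97593/88 ≈ 1109.0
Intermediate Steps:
p = -5 (p = -9 + 4 = -5)
T(C) = -2 + 1/(2*C) (T(C) = -2 + 1/(C + C) = -2 + 1/(2*C))
(1341 + (p - 5*1)*23) + T(4*11) = (1341 + (-5 - 5*1)*23) + (-2 + 1/(2*((4*11)))) = (1341 + (-5 - 5)*23) + (-2 + (½)/44) = (1341 - 10*23) + (-2 + (½)*(1/44)) = (1341 - 230) + (-2 + 1/88) = 1111 - 175/88 = 97593/88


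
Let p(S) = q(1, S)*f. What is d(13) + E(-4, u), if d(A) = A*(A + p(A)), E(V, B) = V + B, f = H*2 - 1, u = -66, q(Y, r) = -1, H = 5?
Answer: -18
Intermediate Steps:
f = 9 (f = 5*2 - 1 = 10 - 1 = 9)
p(S) = -9 (p(S) = -1*9 = -9)
E(V, B) = B + V
d(A) = A*(-9 + A) (d(A) = A*(A - 9) = A*(-9 + A))
d(13) + E(-4, u) = 13*(-9 + 13) + (-66 - 4) = 13*4 - 70 = 52 - 70 = -18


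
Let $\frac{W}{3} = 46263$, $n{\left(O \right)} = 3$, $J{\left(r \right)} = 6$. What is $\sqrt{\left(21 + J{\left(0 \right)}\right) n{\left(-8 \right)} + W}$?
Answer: $3 \sqrt{15430} \approx 372.65$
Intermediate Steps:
$W = 138789$ ($W = 3 \cdot 46263 = 138789$)
$\sqrt{\left(21 + J{\left(0 \right)}\right) n{\left(-8 \right)} + W} = \sqrt{\left(21 + 6\right) 3 + 138789} = \sqrt{27 \cdot 3 + 138789} = \sqrt{81 + 138789} = \sqrt{138870} = 3 \sqrt{15430}$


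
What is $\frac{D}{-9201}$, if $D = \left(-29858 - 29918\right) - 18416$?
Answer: $\frac{26064}{3067} \approx 8.4982$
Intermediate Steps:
$D = -78192$ ($D = -59776 - 18416 = -78192$)
$\frac{D}{-9201} = - \frac{78192}{-9201} = \left(-78192\right) \left(- \frac{1}{9201}\right) = \frac{26064}{3067}$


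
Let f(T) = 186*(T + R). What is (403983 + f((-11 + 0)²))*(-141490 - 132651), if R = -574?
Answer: -87649731225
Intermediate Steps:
f(T) = -106764 + 186*T (f(T) = 186*(T - 574) = 186*(-574 + T) = -106764 + 186*T)
(403983 + f((-11 + 0)²))*(-141490 - 132651) = (403983 + (-106764 + 186*(-11 + 0)²))*(-141490 - 132651) = (403983 + (-106764 + 186*(-11)²))*(-274141) = (403983 + (-106764 + 186*121))*(-274141) = (403983 + (-106764 + 22506))*(-274141) = (403983 - 84258)*(-274141) = 319725*(-274141) = -87649731225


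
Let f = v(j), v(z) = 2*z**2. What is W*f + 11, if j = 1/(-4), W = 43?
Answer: 131/8 ≈ 16.375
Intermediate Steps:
j = -1/4 ≈ -0.25000
f = 1/8 (f = 2*(-1/4)**2 = 2*(1/16) = 1/8 ≈ 0.12500)
W*f + 11 = 43*(1/8) + 11 = 43/8 + 11 = 131/8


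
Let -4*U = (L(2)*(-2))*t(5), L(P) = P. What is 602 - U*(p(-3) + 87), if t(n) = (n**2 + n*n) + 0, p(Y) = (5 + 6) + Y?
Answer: -4148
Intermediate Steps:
p(Y) = 11 + Y
t(n) = 2*n**2 (t(n) = (n**2 + n**2) + 0 = 2*n**2 + 0 = 2*n**2)
U = 50 (U = -2*(-2)*2*5**2/4 = -(-1)*2*25 = -(-1)*50 = -1/4*(-200) = 50)
602 - U*(p(-3) + 87) = 602 - 50*((11 - 3) + 87) = 602 - 50*(8 + 87) = 602 - 50*95 = 602 - 1*4750 = 602 - 4750 = -4148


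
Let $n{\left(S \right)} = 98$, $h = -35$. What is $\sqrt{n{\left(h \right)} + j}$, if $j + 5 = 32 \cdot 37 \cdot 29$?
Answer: $\sqrt{34429} \approx 185.55$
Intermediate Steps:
$j = 34331$ ($j = -5 + 32 \cdot 37 \cdot 29 = -5 + 1184 \cdot 29 = -5 + 34336 = 34331$)
$\sqrt{n{\left(h \right)} + j} = \sqrt{98 + 34331} = \sqrt{34429}$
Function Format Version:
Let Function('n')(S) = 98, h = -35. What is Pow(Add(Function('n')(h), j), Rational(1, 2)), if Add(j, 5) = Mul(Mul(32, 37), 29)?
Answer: Pow(34429, Rational(1, 2)) ≈ 185.55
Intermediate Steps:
j = 34331 (j = Add(-5, Mul(Mul(32, 37), 29)) = Add(-5, Mul(1184, 29)) = Add(-5, 34336) = 34331)
Pow(Add(Function('n')(h), j), Rational(1, 2)) = Pow(Add(98, 34331), Rational(1, 2)) = Pow(34429, Rational(1, 2))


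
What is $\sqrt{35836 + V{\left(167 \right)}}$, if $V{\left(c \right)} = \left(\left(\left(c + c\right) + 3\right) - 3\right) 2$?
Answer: $78 \sqrt{6} \approx 191.06$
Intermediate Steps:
$V{\left(c \right)} = 4 c$ ($V{\left(c \right)} = \left(\left(2 c + 3\right) - 3\right) 2 = \left(\left(3 + 2 c\right) - 3\right) 2 = 2 c 2 = 4 c$)
$\sqrt{35836 + V{\left(167 \right)}} = \sqrt{35836 + 4 \cdot 167} = \sqrt{35836 + 668} = \sqrt{36504} = 78 \sqrt{6}$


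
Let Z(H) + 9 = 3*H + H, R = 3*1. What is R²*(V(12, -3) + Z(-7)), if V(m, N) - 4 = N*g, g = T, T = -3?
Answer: -216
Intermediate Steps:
R = 3
g = -3
Z(H) = -9 + 4*H (Z(H) = -9 + (3*H + H) = -9 + 4*H)
V(m, N) = 4 - 3*N (V(m, N) = 4 + N*(-3) = 4 - 3*N)
R²*(V(12, -3) + Z(-7)) = 3²*((4 - 3*(-3)) + (-9 + 4*(-7))) = 9*((4 + 9) + (-9 - 28)) = 9*(13 - 37) = 9*(-24) = -216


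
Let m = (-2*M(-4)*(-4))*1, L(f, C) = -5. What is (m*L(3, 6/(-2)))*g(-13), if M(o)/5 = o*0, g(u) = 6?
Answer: 0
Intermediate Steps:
M(o) = 0 (M(o) = 5*(o*0) = 5*0 = 0)
m = 0 (m = (-2*0*(-4))*1 = (0*(-4))*1 = 0*1 = 0)
(m*L(3, 6/(-2)))*g(-13) = (0*(-5))*6 = 0*6 = 0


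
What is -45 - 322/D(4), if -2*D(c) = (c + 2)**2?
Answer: -244/9 ≈ -27.111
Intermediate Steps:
D(c) = -(2 + c)**2/2 (D(c) = -(c + 2)**2/2 = -(2 + c)**2/2)
-45 - 322/D(4) = -45 - 322/((-(2 + 4)**2/2)) = -45 - 322/((-1/2*6**2)) = -45 - 322/((-1/2*36)) = -45 - 322/(-18) = -45 - 322*(-1)/18 = -45 - 14*(-23/18) = -45 + 161/9 = -244/9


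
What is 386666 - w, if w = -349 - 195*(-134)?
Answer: 360885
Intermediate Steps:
w = 25781 (w = -349 + 26130 = 25781)
386666 - w = 386666 - 1*25781 = 386666 - 25781 = 360885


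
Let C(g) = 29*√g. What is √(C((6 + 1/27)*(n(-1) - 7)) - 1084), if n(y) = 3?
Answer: √(-9756 + 58*I*√489)/3 ≈ 2.1595 + 32.995*I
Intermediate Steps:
√(C((6 + 1/27)*(n(-1) - 7)) - 1084) = √(29*√((6 + 1/27)*(3 - 7)) - 1084) = √(29*√((6 + 1*(1/27))*(-4)) - 1084) = √(29*√((6 + 1/27)*(-4)) - 1084) = √(29*√((163/27)*(-4)) - 1084) = √(29*√(-652/27) - 1084) = √(29*(2*I*√489/9) - 1084) = √(58*I*√489/9 - 1084) = √(-1084 + 58*I*√489/9)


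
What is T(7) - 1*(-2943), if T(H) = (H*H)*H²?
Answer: 5344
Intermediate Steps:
T(H) = H⁴ (T(H) = H²*H² = H⁴)
T(7) - 1*(-2943) = 7⁴ - 1*(-2943) = 2401 + 2943 = 5344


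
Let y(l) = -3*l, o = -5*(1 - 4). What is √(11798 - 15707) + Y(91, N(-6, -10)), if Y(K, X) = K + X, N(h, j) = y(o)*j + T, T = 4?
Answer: 545 + I*√3909 ≈ 545.0 + 62.522*I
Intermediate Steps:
o = 15 (o = -5*(-3) = 15)
N(h, j) = 4 - 45*j (N(h, j) = (-3*15)*j + 4 = -45*j + 4 = 4 - 45*j)
√(11798 - 15707) + Y(91, N(-6, -10)) = √(11798 - 15707) + (91 + (4 - 45*(-10))) = √(-3909) + (91 + (4 + 450)) = I*√3909 + (91 + 454) = I*√3909 + 545 = 545 + I*√3909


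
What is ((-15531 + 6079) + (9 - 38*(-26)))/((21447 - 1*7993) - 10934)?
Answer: -1691/504 ≈ -3.3552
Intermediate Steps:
((-15531 + 6079) + (9 - 38*(-26)))/((21447 - 1*7993) - 10934) = (-9452 + (9 + 988))/((21447 - 7993) - 10934) = (-9452 + 997)/(13454 - 10934) = -8455/2520 = -8455*1/2520 = -1691/504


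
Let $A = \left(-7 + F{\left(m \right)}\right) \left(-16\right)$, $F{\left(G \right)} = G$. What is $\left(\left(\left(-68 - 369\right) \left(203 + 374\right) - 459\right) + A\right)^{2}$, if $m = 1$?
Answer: $63762310144$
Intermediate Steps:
$A = 96$ ($A = \left(-7 + 1\right) \left(-16\right) = \left(-6\right) \left(-16\right) = 96$)
$\left(\left(\left(-68 - 369\right) \left(203 + 374\right) - 459\right) + A\right)^{2} = \left(\left(\left(-68 - 369\right) \left(203 + 374\right) - 459\right) + 96\right)^{2} = \left(\left(\left(-437\right) 577 - 459\right) + 96\right)^{2} = \left(\left(-252149 - 459\right) + 96\right)^{2} = \left(-252608 + 96\right)^{2} = \left(-252512\right)^{2} = 63762310144$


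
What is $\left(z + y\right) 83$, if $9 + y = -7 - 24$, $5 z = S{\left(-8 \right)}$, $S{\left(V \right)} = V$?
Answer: $- \frac{17264}{5} \approx -3452.8$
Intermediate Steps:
$z = - \frac{8}{5}$ ($z = \frac{1}{5} \left(-8\right) = - \frac{8}{5} \approx -1.6$)
$y = -40$ ($y = -9 - 31 = -40$)
$\left(z + y\right) 83 = \left(- \frac{8}{5} - 40\right) 83 = \left(- \frac{208}{5}\right) 83 = - \frac{17264}{5}$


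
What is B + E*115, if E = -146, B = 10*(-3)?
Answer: -16820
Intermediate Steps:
B = -30
B + E*115 = -30 - 146*115 = -30 - 16790 = -16820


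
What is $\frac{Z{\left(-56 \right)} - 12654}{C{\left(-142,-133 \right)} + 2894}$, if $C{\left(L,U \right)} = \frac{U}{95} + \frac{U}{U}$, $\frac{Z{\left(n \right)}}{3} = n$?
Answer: $- \frac{32055}{7234} \approx -4.4312$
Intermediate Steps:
$Z{\left(n \right)} = 3 n$
$C{\left(L,U \right)} = 1 + \frac{U}{95}$ ($C{\left(L,U \right)} = U \frac{1}{95} + 1 = \frac{U}{95} + 1 = 1 + \frac{U}{95}$)
$\frac{Z{\left(-56 \right)} - 12654}{C{\left(-142,-133 \right)} + 2894} = \frac{3 \left(-56\right) - 12654}{\left(1 + \frac{1}{95} \left(-133\right)\right) + 2894} = \frac{-168 - 12654}{\left(1 - \frac{7}{5}\right) + 2894} = - \frac{12822}{- \frac{2}{5} + 2894} = - \frac{12822}{\frac{14468}{5}} = \left(-12822\right) \frac{5}{14468} = - \frac{32055}{7234}$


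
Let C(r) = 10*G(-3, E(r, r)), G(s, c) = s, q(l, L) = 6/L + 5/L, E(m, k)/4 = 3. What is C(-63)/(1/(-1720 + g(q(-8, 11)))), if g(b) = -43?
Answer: 52890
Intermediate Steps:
E(m, k) = 12 (E(m, k) = 4*3 = 12)
q(l, L) = 11/L
C(r) = -30 (C(r) = 10*(-3) = -30)
C(-63)/(1/(-1720 + g(q(-8, 11)))) = -30/(1/(-1720 - 43)) = -30/(1/(-1763)) = -30/(-1/1763) = -30*(-1763) = 52890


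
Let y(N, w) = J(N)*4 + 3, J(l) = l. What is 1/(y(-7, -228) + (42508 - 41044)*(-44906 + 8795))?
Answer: -1/52866529 ≈ -1.8916e-8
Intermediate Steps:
y(N, w) = 3 + 4*N (y(N, w) = N*4 + 3 = 4*N + 3 = 3 + 4*N)
1/(y(-7, -228) + (42508 - 41044)*(-44906 + 8795)) = 1/((3 + 4*(-7)) + (42508 - 41044)*(-44906 + 8795)) = 1/((3 - 28) + 1464*(-36111)) = 1/(-25 - 52866504) = 1/(-52866529) = -1/52866529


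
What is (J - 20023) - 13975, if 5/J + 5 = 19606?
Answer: -666394793/19601 ≈ -33998.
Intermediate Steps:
J = 5/19601 (J = 5/(-5 + 19606) = 5/19601 ≈ 0.00025509)
(J - 20023) - 13975 = (5/19601 - 20023) - 13975 = -392470818/19601 - 13975 = -666394793/19601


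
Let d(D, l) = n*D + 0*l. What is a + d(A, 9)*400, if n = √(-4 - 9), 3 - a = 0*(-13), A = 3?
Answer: 3 + 1200*I*√13 ≈ 3.0 + 4326.7*I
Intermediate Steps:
a = 3 (a = 3 - 0*(-13) = 3 - 1*0 = 3 + 0 = 3)
n = I*√13 (n = √(-13) = I*√13 ≈ 3.6056*I)
d(D, l) = I*D*√13 (d(D, l) = (I*√13)*D + 0*l = I*D*√13 + 0 = I*D*√13)
a + d(A, 9)*400 = 3 + (I*3*√13)*400 = 3 + (3*I*√13)*400 = 3 + 1200*I*√13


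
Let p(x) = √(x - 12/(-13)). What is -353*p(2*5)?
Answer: -353*√1846/13 ≈ -1166.7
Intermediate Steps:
p(x) = √(12/13 + x) (p(x) = √(x - 12*(-1/13)) = √(x + 12/13) = √(12/13 + x))
-353*p(2*5) = -353*√(156 + 169*(2*5))/13 = -353*√(156 + 169*10)/13 = -353*√(156 + 1690)/13 = -353*√1846/13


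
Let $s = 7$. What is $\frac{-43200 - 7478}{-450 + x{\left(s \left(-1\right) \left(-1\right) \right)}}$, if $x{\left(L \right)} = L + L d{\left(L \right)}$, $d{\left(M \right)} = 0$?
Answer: $\frac{50678}{443} \approx 114.4$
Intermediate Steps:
$x{\left(L \right)} = L$ ($x{\left(L \right)} = L + L 0 = L + 0 = L$)
$\frac{-43200 - 7478}{-450 + x{\left(s \left(-1\right) \left(-1\right) \right)}} = \frac{-43200 - 7478}{-450 + 7 \left(-1\right) \left(-1\right)} = - \frac{50678}{-450 - -7} = - \frac{50678}{-450 + 7} = - \frac{50678}{-443} = \left(-50678\right) \left(- \frac{1}{443}\right) = \frac{50678}{443}$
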